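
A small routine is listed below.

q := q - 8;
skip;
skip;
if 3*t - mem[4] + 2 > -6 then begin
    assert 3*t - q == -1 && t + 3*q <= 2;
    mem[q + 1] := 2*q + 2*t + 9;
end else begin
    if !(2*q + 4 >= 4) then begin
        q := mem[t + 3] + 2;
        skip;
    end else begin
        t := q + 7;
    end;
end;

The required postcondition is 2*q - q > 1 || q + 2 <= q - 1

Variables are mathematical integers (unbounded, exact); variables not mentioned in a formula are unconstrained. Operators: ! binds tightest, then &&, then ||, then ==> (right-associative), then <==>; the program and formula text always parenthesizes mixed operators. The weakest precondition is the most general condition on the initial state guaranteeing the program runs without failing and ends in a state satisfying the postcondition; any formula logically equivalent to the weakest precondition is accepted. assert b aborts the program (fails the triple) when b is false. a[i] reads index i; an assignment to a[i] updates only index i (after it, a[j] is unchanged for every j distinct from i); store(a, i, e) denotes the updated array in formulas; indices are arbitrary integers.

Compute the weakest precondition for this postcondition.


Working backward. After the program, the postcondition 2*q - q > 1 || q + 2 <= q - 1 must hold; in canonical form it is q > 1.
Then branch requires 3*t == q - 1 && 3*q + t <= 2 && q > 1; else branch requires ((!(2*q >= 0)) ==> mem[t + 3] > -1) && (2*q >= 0 ==> q > 1).
Before the if: (3*t > mem[4] - 8 ==> (3*t == q - 1 && 3*q + t <= 2 && q > 1)) && ((!(3*t > mem[4] - 8)) ==> (((!(2*q >= 0)) ==> mem[t + 3] > -1) && (2*q >= 0 ==> q > 1)))
Before skip: (3*t > mem[4] - 8 ==> (3*t == q - 1 && 3*q + t <= 2 && q > 1)) && ((!(3*t > mem[4] - 8)) ==> (((!(2*q >= 0)) ==> mem[t + 3] > -1) && (2*q >= 0 ==> q > 1)))
Before skip: (3*t > mem[4] - 8 ==> (3*t == q - 1 && 3*q + t <= 2 && q > 1)) && ((!(3*t > mem[4] - 8)) ==> (((!(2*q >= 0)) ==> mem[t + 3] > -1) && (2*q >= 0 ==> q > 1)))
Before q := q - 8: (3*t > mem[4] - 8 ==> (3*t == q - 9 && 3*q + t <= 26 && q > 9)) && ((!(3*t > mem[4] - 8)) ==> (((!(2*q >= 16)) ==> mem[t + 3] > -1) && (2*q >= 16 ==> q > 9)))
Answer: WP = (3*t > mem[4] - 8 ==> (3*t == q - 9 && 3*q + t <= 26 && q > 9)) && ((!(3*t > mem[4] - 8)) ==> (((!(2*q >= 16)) ==> mem[t + 3] > -1) && (2*q >= 16 ==> q > 9)))


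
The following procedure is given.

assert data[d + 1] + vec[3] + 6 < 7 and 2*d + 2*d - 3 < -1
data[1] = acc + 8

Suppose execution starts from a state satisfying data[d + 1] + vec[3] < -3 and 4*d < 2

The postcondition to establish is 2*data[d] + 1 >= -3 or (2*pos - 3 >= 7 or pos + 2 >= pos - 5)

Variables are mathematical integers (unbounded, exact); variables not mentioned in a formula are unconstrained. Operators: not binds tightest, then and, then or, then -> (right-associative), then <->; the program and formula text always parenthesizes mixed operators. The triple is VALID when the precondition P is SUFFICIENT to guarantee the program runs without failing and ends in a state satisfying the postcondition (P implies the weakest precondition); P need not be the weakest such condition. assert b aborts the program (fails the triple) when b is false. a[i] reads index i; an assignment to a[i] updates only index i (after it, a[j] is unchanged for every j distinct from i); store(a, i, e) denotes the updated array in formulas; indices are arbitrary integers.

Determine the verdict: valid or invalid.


Working backward. After the program, the postcondition 2*data[d] + 1 >= -3 or (2*pos - 3 >= 7 or pos + 2 >= pos - 5) must hold; in canonical form it is true.
Before data[1] := acc + 8: true
Before assert data[d + 1] + vec[3] + 6 < 7 and 2*d + 2*d - 3 < -1: data[d + 1] + vec[3] < 1 and 4*d < 2
The weakest precondition is data[d + 1] + vec[3] < 1 and 4*d < 2.
Check whether data[d + 1] + vec[3] < -3 and 4*d < 2 implies it.
Every state satisfying the precondition satisfies the weakest precondition: the implication holds.
Answer: valid


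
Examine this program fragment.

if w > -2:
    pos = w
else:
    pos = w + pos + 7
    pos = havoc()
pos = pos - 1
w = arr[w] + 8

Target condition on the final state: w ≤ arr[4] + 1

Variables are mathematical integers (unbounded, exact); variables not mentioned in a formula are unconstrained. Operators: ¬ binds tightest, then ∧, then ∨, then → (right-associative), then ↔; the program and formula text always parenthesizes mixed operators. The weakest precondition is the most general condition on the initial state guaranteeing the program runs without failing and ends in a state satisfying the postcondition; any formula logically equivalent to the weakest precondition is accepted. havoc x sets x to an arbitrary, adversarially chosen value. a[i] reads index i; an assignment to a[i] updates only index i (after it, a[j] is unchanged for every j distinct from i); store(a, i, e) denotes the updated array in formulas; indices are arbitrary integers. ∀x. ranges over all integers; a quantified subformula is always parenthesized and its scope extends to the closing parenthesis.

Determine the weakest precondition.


Working backward. After the program, w ≤ arr[4] + 1 must hold.
Before w := arr[w] + 8: arr[w] ≤ arr[4] - 7
Before pos := pos - 1: arr[w] ≤ arr[4] - 7
Then branch requires arr[w] ≤ arr[4] - 7; else branch requires arr[w] ≤ arr[4] - 7.
Before the if: (w > -2 → arr[w] ≤ arr[4] - 7) ∧ ((¬(w > -2)) → arr[w] ≤ arr[4] - 7)
Answer: WP = (w > -2 → arr[w] ≤ arr[4] - 7) ∧ ((¬(w > -2)) → arr[w] ≤ arr[4] - 7)


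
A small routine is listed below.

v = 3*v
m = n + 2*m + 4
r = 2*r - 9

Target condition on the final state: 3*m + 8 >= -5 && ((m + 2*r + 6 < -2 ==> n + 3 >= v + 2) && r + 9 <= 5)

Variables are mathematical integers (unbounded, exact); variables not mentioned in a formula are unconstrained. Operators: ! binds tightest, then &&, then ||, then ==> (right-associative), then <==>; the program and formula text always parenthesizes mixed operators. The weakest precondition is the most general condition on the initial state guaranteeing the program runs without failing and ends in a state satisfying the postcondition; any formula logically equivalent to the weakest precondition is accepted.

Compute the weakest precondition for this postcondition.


Working backward. After the program, the postcondition 3*m + 8 >= -5 && ((m + 2*r + 6 < -2 ==> n + 3 >= v + 2) && r + 9 <= 5) must hold; in canonical form it is 3*m >= -13 && (m + 2*r < -8 ==> n >= v - 1) && r <= -4.
Before r := 2*r - 9: 3*m >= -13 && (m + 4*r < 10 ==> n >= v - 1) && 2*r <= 5
Before m := n + 2*m + 4: 6*m + 3*n >= -25 && (2*m + n + 4*r < 6 ==> n >= v - 1) && 2*r <= 5
Before v := 3*v: 6*m + 3*n >= -25 && (2*m + n + 4*r < 6 ==> n >= 3*v - 1) && 2*r <= 5
Answer: WP = 6*m + 3*n >= -25 && (2*m + n + 4*r < 6 ==> n >= 3*v - 1) && 2*r <= 5


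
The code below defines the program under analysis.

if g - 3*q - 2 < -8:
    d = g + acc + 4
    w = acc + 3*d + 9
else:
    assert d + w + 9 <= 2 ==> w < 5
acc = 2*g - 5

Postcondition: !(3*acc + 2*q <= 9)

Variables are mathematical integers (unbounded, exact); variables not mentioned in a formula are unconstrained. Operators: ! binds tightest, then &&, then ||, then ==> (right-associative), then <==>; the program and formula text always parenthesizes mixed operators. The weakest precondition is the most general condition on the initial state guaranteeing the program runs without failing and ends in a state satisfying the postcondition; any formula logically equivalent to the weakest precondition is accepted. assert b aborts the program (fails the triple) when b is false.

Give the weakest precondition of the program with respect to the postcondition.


Working backward. After the program, !(3*acc + 2*q <= 9) must hold.
Before acc := 2*g - 5: !(6*g + 2*q <= 24)
Then branch requires !(6*g + 2*q <= 24); else branch requires (d + w <= -7 ==> w < 5) && (!(6*g + 2*q <= 24)).
Before the if: (g < 3*q - 6 ==> (!(6*g + 2*q <= 24))) && ((!(g < 3*q - 6)) ==> ((d + w <= -7 ==> w < 5) && (!(6*g + 2*q <= 24))))
Answer: WP = (g < 3*q - 6 ==> (!(6*g + 2*q <= 24))) && ((!(g < 3*q - 6)) ==> ((d + w <= -7 ==> w < 5) && (!(6*g + 2*q <= 24))))


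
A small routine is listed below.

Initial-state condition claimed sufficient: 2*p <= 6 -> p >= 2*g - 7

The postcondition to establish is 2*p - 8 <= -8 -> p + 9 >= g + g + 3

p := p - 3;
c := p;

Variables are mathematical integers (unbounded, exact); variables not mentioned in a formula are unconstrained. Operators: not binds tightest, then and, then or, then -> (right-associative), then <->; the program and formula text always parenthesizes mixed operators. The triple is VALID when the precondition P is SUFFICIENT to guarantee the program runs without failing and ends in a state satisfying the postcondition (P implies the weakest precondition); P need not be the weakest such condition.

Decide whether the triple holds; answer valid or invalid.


Working backward. After the program, the postcondition 2*p - 8 <= -8 -> p + 9 >= g + g + 3 must hold; in canonical form it is 2*p <= 0 -> p >= 2*g - 6.
Before c := p: 2*p <= 0 -> p >= 2*g - 6
Before p := p - 3: 2*p <= 6 -> p >= 2*g - 3
The weakest precondition is 2*p <= 6 -> p >= 2*g - 3.
Check whether 2*p <= 6 -> p >= 2*g - 7 implies it.
Countermodel: at the initial state g = 2, p = 0, the precondition holds but the weakest precondition fails.
Answer: invalid


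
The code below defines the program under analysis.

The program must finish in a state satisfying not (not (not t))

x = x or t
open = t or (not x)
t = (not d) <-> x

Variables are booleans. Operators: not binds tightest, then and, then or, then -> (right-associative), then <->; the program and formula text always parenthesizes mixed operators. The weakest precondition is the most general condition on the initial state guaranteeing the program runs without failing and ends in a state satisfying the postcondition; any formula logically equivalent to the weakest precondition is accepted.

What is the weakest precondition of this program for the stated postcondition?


Working backward. After the program, the postcondition not (not (not t)) must hold; in canonical form it is not t.
Before t := (not d) <-> x: not ((not d) <-> x)
Before open := t or (not x): not ((not d) <-> x)
Before x := x or t: not ((not d) <-> (x or t))
Answer: WP = not ((not d) <-> (x or t))


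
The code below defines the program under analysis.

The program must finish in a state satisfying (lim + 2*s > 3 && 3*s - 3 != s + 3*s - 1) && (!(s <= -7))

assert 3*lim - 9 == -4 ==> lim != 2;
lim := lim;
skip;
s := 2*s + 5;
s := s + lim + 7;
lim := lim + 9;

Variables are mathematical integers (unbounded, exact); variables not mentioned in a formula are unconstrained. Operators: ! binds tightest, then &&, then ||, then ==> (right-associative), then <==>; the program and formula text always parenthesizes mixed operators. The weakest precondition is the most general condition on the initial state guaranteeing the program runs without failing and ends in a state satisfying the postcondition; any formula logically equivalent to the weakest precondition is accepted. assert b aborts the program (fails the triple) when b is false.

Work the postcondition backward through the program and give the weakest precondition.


Working backward. After the program, the postcondition (lim + 2*s > 3 && 3*s - 3 != s + 3*s - 1) && (!(s <= -7)) must hold; in canonical form it is lim + 2*s > 3 && s != -2 && (!(s <= -7)).
Before lim := lim + 9: lim + 2*s > -6 && s != -2 && (!(s <= -7))
Before s := s + lim + 7: 3*lim + 2*s > -20 && lim + s != -9 && (!(lim + s <= -14))
Before s := 2*s + 5: 3*lim + 4*s > -30 && lim + 2*s != -14 && (!(lim + 2*s <= -19))
Before skip: 3*lim + 4*s > -30 && lim + 2*s != -14 && (!(lim + 2*s <= -19))
Before lim := lim: 3*lim + 4*s > -30 && lim + 2*s != -14 && (!(lim + 2*s <= -19))
Before assert 3*lim - 9 == -4 ==> lim != 2: (3*lim == 5 ==> lim != 2) && 3*lim + 4*s > -30 && lim + 2*s != -14 && (!(lim + 2*s <= -19))
Answer: WP = (3*lim == 5 ==> lim != 2) && 3*lim + 4*s > -30 && lim + 2*s != -14 && (!(lim + 2*s <= -19))


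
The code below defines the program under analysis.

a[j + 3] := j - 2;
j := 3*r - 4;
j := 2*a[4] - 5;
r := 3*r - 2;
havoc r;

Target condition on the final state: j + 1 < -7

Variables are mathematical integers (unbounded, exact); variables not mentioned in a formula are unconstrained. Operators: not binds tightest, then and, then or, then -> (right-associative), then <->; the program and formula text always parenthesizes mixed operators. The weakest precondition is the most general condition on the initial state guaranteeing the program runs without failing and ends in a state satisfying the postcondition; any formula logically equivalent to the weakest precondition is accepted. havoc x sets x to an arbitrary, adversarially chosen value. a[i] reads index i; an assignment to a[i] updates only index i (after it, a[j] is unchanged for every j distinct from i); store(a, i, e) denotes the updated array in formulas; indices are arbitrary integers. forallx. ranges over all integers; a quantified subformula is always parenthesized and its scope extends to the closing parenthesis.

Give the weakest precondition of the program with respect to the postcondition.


Working backward. After the program, the postcondition j + 1 < -7 must hold; in canonical form it is j < -8.
Before havoc r: j < -8
Before r := 3*r - 2: j < -8
Before j := 2*a[4] - 5: 2*a[4] < -3
Before j := 3*r - 4: 2*a[4] < -3
Before a[j + 3] := j - 2: 2*store(a, j + 3, j - 2)[4] < -3
Answer: WP = 2*store(a, j + 3, j - 2)[4] < -3


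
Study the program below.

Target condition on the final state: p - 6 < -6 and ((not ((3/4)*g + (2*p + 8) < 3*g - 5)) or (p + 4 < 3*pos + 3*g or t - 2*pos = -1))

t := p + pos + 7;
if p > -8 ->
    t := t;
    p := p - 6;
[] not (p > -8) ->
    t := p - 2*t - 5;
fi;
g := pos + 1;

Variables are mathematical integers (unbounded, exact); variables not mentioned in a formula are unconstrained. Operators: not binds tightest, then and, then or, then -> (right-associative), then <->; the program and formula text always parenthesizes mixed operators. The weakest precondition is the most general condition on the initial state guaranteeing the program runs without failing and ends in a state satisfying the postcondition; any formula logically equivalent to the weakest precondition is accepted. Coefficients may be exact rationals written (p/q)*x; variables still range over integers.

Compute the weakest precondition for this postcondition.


Working backward. After the program, the postcondition p - 6 < -6 and ((not ((3/4)*g + (2*p + 8) < 3*g - 5)) or (p + 4 < 3*pos + 3*g or t - 2*pos = -1)) must hold; in canonical form it is p < 0 and ((not (2*p < (9/4)*g - 13)) or p < 3*g + 3*pos - 4 or t = 2*pos - 1).
Before g := pos + 1: p < 0 and ((not (2*p < (9/4)*pos - 43/4)) or p < 6*pos - 1 or t = 2*pos - 1)
Then branch requires p < 6 and ((not (2*p < (9/4)*pos + 5/4)) or p < 6*pos + 5 or t = 2*pos - 1); else branch requires p < 0 and ((not (2*p < (9/4)*pos - 43/4)) or p < 6*pos - 1 or p = 2*pos + 2*t + 4).
Before the if: (p > -8 -> (p < 6 and ((not (2*p < (9/4)*pos + 5/4)) or p < 6*pos + 5 or t = 2*pos - 1))) and ((not (p > -8)) -> (p < 0 and ((not (2*p < (9/4)*pos - 43/4)) or p < 6*pos - 1 or p = 2*pos + 2*t + 4)))
Before t := p + pos + 7: (p > -8 -> (p < 6 and ((not (2*p < (9/4)*pos + 5/4)) or p < 6*pos + 5 or p = pos - 8))) and ((not (p > -8)) -> (p < 0 and ((not (2*p < (9/4)*pos - 43/4)) or p < 6*pos - 1 or p + 4*pos = -18)))
Answer: WP = (p > -8 -> (p < 6 and ((not (2*p < (9/4)*pos + 5/4)) or p < 6*pos + 5 or p = pos - 8))) and ((not (p > -8)) -> (p < 0 and ((not (2*p < (9/4)*pos - 43/4)) or p < 6*pos - 1 or p + 4*pos = -18)))


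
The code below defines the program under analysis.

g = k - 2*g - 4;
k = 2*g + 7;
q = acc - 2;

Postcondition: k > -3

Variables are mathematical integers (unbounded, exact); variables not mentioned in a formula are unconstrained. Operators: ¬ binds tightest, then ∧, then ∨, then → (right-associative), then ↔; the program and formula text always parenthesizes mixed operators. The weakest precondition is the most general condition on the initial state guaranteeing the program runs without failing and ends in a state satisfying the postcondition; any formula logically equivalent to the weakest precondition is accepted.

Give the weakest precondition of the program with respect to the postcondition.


Working backward. After the program, k > -3 must hold.
Before q := acc - 2: k > -3
Before k := 2*g + 7: 2*g > -10
Before g := k - 2*g - 4: 2*k > 4*g - 2
Answer: WP = 2*k > 4*g - 2


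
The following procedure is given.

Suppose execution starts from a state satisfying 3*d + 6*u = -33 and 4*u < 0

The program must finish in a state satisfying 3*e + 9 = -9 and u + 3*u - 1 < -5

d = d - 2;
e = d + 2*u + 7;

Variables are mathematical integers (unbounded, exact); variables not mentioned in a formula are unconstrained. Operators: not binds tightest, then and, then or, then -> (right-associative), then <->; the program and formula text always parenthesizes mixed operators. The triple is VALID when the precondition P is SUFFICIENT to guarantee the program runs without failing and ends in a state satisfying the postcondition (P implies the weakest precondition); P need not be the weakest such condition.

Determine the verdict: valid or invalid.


Working backward. After the program, the postcondition 3*e + 9 = -9 and u + 3*u - 1 < -5 must hold; in canonical form it is 3*e = -18 and 4*u < -4.
Before e := d + 2*u + 7: 3*d + 6*u = -39 and 4*u < -4
Before d := d - 2: 3*d + 6*u = -33 and 4*u < -4
The weakest precondition is 3*d + 6*u = -33 and 4*u < -4.
Check whether 3*d + 6*u = -33 and 4*u < 0 implies it.
Countermodel: at the initial state d = -9, u = -1, the precondition holds but the weakest precondition fails.
Answer: invalid


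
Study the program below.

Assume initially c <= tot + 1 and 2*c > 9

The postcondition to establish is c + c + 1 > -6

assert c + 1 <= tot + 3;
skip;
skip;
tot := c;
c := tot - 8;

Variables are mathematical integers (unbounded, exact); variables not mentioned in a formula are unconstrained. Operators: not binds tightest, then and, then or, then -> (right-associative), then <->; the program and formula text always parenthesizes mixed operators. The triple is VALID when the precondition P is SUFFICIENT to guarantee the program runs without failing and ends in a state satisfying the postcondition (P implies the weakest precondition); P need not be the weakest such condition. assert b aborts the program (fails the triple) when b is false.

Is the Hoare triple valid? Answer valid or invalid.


Working backward. After the program, the postcondition c + c + 1 > -6 must hold; in canonical form it is 2*c > -7.
Before c := tot - 8: 2*tot > 9
Before tot := c: 2*c > 9
Before skip: 2*c > 9
Before skip: 2*c > 9
Before assert c + 1 <= tot + 3: c <= tot + 2 and 2*c > 9
The weakest precondition is c <= tot + 2 and 2*c > 9.
Check whether c <= tot + 1 and 2*c > 9 implies it.
Every state satisfying the precondition satisfies the weakest precondition: the implication holds.
Answer: valid


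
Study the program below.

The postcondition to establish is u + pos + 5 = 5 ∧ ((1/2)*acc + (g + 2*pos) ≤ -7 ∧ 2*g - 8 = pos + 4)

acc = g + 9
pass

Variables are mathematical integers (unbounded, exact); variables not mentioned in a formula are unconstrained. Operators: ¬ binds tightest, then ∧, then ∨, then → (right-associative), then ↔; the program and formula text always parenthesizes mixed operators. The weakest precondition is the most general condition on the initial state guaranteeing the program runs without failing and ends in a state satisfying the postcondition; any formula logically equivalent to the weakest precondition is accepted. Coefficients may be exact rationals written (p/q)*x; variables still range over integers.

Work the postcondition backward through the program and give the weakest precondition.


Working backward. After the program, the postcondition u + pos + 5 = 5 ∧ ((1/2)*acc + (g + 2*pos) ≤ -7 ∧ 2*g - 8 = pos + 4) must hold; in canonical form it is pos + u = 0 ∧ (1/2)*acc + g + 2*pos ≤ -7 ∧ 2*g = pos + 12.
Before skip: pos + u = 0 ∧ (1/2)*acc + g + 2*pos ≤ -7 ∧ 2*g = pos + 12
Before acc := g + 9: pos + u = 0 ∧ (3/2)*g + 2*pos ≤ -23/2 ∧ 2*g = pos + 12
Answer: WP = pos + u = 0 ∧ (3/2)*g + 2*pos ≤ -23/2 ∧ 2*g = pos + 12


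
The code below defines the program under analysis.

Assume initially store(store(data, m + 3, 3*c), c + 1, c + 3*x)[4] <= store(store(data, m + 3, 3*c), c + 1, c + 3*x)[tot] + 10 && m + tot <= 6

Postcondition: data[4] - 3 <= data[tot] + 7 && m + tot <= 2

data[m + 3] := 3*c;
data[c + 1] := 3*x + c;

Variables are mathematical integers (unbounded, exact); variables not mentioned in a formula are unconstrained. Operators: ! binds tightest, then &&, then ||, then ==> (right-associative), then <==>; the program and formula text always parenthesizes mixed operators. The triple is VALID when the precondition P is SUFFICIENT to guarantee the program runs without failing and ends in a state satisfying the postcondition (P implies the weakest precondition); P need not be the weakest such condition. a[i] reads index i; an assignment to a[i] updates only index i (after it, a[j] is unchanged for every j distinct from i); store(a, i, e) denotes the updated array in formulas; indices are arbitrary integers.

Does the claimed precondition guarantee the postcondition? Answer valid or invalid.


Working backward. After the program, the postcondition data[4] - 3 <= data[tot] + 7 && m + tot <= 2 must hold; in canonical form it is data[4] <= data[tot] + 10 && m + tot <= 2.
Before data[c + 1] := 3*x + c: store(data, c + 1, c + 3*x)[4] <= store(data, c + 1, c + 3*x)[tot] + 10 && m + tot <= 2
Before data[m + 3] := 3*c: store(store(data, m + 3, 3*c), c + 1, c + 3*x)[4] <= store(store(data, m + 3, 3*c), c + 1, c + 3*x)[tot] + 10 && m + tot <= 2
The weakest precondition is store(store(data, m + 3, 3*c), c + 1, c + 3*x)[4] <= store(store(data, m + 3, 3*c), c + 1, c + 3*x)[tot] + 10 && m + tot <= 2.
Check whether store(store(data, m + 3, 3*c), c + 1, c + 3*x)[4] <= store(store(data, m + 3, 3*c), c + 1, c + 3*x)[tot] + 10 && m + tot <= 6 implies it.
Countermodel: at the initial state c = 4, data = {[3] = 2, [4] = 0, [5] = 2, [6] = 30152, elsewhere 2}, m = 0, tot = 6, x = 6516, the precondition holds but the weakest precondition fails.
Answer: invalid


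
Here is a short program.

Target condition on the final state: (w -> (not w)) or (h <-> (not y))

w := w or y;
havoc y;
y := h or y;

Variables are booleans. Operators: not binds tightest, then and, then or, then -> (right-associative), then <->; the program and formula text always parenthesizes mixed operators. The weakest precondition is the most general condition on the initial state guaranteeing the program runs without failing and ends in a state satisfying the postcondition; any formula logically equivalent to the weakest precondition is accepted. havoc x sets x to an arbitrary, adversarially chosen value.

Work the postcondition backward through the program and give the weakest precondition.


Working backward. After the program, (w -> (not w)) or (h <-> (not y)) must hold.
Before y := h or y: (w -> (not w)) or (h <-> (not (h or y)))
Before havoc y: ((w -> (not w)) or (not h)) and ((w -> (not w)) or (h <-> (not h)))
Before w := w or y: (((w or y) -> (not (w or y))) or (not h)) and (((w or y) -> (not (w or y))) or (h <-> (not h)))
Answer: WP = (((w or y) -> (not (w or y))) or (not h)) and (((w or y) -> (not (w or y))) or (h <-> (not h)))


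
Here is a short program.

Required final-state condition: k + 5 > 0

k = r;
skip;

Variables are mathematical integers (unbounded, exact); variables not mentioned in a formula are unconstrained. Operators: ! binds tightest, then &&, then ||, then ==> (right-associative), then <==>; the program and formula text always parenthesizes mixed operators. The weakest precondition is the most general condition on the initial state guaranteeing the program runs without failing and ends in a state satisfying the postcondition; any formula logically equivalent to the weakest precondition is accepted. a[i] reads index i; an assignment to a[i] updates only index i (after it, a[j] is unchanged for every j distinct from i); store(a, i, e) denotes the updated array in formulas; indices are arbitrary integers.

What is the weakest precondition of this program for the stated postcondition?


Working backward. After the program, the postcondition k + 5 > 0 must hold; in canonical form it is k > -5.
Before skip: k > -5
Before k := r: r > -5
Answer: WP = r > -5


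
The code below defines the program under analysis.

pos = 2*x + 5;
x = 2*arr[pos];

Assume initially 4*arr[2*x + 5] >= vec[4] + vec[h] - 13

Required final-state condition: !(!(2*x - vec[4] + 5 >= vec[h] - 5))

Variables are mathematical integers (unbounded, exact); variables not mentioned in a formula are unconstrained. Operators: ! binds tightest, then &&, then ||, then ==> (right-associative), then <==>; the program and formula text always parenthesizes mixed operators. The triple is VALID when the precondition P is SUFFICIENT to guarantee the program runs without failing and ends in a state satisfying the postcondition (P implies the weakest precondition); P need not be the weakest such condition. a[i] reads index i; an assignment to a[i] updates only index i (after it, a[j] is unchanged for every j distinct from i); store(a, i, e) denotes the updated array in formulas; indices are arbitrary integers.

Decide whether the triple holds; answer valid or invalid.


Working backward. After the program, the postcondition !(!(2*x - vec[4] + 5 >= vec[h] - 5)) must hold; in canonical form it is 2*x >= vec[4] + vec[h] - 10.
Before x := 2*arr[pos]: 4*arr[pos] >= vec[4] + vec[h] - 10
Before pos := 2*x + 5: 4*arr[2*x + 5] >= vec[4] + vec[h] - 10
The weakest precondition is 4*arr[2*x + 5] >= vec[4] + vec[h] - 10.
Check whether 4*arr[2*x + 5] >= vec[4] + vec[h] - 13 implies it.
Countermodel: at the initial state arr = {[2] = 0, [4] = 0, [5] = 0, elsewhere 0}, h = 2, vec = {[2] = 11, [4] = 0, [5] = 11, elsewhere 11}, x = 0, the precondition holds but the weakest precondition fails.
Answer: invalid


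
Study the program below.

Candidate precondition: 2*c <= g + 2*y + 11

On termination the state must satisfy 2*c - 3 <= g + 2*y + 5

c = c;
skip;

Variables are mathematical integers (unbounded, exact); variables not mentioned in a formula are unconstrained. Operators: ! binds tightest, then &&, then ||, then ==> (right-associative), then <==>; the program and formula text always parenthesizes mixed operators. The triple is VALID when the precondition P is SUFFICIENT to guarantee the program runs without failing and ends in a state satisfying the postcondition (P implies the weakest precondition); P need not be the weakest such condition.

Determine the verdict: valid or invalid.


Working backward. After the program, the postcondition 2*c - 3 <= g + 2*y + 5 must hold; in canonical form it is 2*c <= g + 2*y + 8.
Before skip: 2*c <= g + 2*y + 8
Before c := c: 2*c <= g + 2*y + 8
The weakest precondition is 2*c <= g + 2*y + 8.
Check whether 2*c <= g + 2*y + 11 implies it.
Countermodel: at the initial state c = 0, g = -9, y = 0, the precondition holds but the weakest precondition fails.
Answer: invalid


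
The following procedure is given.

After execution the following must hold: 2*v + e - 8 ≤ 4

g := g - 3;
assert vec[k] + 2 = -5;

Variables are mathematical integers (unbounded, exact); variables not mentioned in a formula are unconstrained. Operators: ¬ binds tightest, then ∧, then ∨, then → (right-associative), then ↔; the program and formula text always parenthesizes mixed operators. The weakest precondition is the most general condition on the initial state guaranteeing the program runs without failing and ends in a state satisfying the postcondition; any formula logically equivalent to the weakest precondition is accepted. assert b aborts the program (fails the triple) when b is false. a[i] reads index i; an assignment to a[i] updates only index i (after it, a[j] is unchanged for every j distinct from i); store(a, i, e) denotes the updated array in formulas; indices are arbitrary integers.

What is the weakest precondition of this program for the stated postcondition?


Working backward. After the program, the postcondition 2*v + e - 8 ≤ 4 must hold; in canonical form it is e + 2*v ≤ 12.
Before assert vec[k] + 2 = -5: vec[k] = -7 ∧ e + 2*v ≤ 12
Before g := g - 3: vec[k] = -7 ∧ e + 2*v ≤ 12
Answer: WP = vec[k] = -7 ∧ e + 2*v ≤ 12


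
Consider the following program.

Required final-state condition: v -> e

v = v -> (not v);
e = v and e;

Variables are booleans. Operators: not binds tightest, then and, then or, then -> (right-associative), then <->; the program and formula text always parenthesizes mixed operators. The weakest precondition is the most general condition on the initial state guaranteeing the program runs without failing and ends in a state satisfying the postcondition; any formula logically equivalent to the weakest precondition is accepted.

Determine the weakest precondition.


Working backward. After the program, v -> e must hold.
Before e := v and e: v -> (v and e)
Before v := v -> (not v): (v -> (not v)) -> ((v -> (not v)) and e)
Answer: WP = (v -> (not v)) -> ((v -> (not v)) and e)


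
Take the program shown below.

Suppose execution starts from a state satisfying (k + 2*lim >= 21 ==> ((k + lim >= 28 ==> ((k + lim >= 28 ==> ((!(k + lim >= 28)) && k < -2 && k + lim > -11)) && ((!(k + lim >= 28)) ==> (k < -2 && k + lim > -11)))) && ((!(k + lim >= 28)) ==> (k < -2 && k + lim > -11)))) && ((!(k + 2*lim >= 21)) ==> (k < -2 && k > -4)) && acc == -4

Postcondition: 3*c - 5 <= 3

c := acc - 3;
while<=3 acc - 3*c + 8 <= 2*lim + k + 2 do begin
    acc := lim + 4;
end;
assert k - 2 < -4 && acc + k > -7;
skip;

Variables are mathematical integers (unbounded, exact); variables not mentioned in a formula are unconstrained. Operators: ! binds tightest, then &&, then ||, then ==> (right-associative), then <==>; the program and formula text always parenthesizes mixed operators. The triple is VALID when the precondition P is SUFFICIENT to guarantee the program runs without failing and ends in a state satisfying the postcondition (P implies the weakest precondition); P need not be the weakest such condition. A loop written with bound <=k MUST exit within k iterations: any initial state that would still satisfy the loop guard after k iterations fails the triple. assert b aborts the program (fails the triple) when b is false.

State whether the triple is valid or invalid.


Working backward. After the program, the postcondition 3*c - 5 <= 3 must hold; in canonical form it is 3*c <= 8.
Before skip: 3*c <= 8
Before assert k - 2 < -4 && acc + k > -7: k < -2 && acc + k > -7 && 3*c <= 8
Before the loop (bound <=3), unroll the exhaustion recursion (WP_0 = exit-now case; WP_j = one more guarded iteration, up to j = 3):
  WP_0: (!(acc <= 3*c + k + 2*lim - 6)) && k < -2 && acc + k > -7 && 3*c <= 8
  WP_1: (acc <= 3*c + k + 2*lim - 6 ==> ((!(3*c + k + lim >= 10)) && k < -2 && k + lim > -11 && 3*c <= 8)) && ((!(acc <= 3*c + k + 2*lim - 6)) ==> (k < -2 && acc + k > -7 && 3*c <= 8))
  WP_2: (acc <= 3*c + k + 2*lim - 6 ==> ((3*c + k + lim >= 10 ==> ((!(3*c + k + lim >= 10)) && k < -2 && k + lim > -11 && 3*c <= 8)) && ((!(3*c + k + lim >= 10)) ==> (k < -2 && k + lim > -11 && 3*c <= 8)))) && ((!(acc <= 3*c + k + 2*lim - 6)) ==> (k < -2 && acc + k > -7 && 3*c <= 8))
  WP_3: (acc <= 3*c + k + 2*lim - 6 ==> ((3*c + k + lim >= 10 ==> ((3*c + k + lim >= 10 ==> ((!(3*c + k + lim >= 10)) && k < -2 && k + lim > -11 && 3*c <= 8)) && ((!(3*c + k + lim >= 10)) ==> (k < -2 && k + lim > -11 && 3*c <= 8)))) && ((!(3*c + k + lim >= 10)) ==> (k < -2 && k + lim > -11 && 3*c <= 8)))) && ((!(acc <= 3*c + k + 2*lim - 6)) ==> (k < -2 && acc + k > -7 && 3*c <= 8))
So before the loop: (acc <= 3*c + k + 2*lim - 6 ==> ((3*c + k + lim >= 10 ==> ((3*c + k + lim >= 10 ==> ((!(3*c + k + lim >= 10)) && k < -2 && k + lim > -11 && 3*c <= 8)) && ((!(3*c + k + lim >= 10)) ==> (k < -2 && k + lim > -11 && 3*c <= 8)))) && ((!(3*c + k + lim >= 10)) ==> (k < -2 && k + lim > -11 && 3*c <= 8)))) && ((!(acc <= 3*c + k + 2*lim - 6)) ==> (k < -2 && acc + k > -7 && 3*c <= 8))
Before c := acc - 3: (2*acc + k + 2*lim >= 15 ==> ((3*acc + k + lim >= 19 ==> ((3*acc + k + lim >= 19 ==> ((!(3*acc + k + lim >= 19)) && k < -2 && k + lim > -11 && 3*acc <= 17)) && ((!(3*acc + k + lim >= 19)) ==> (k < -2 && k + lim > -11 && 3*acc <= 17)))) && ((!(3*acc + k + lim >= 19)) ==> (k < -2 && k + lim > -11 && 3*acc <= 17)))) && ((!(2*acc + k + 2*lim >= 15)) ==> (k < -2 && acc + k > -7 && 3*acc <= 17))
The weakest precondition is (2*acc + k + 2*lim >= 15 ==> ((3*acc + k + lim >= 19 ==> ((3*acc + k + lim >= 19 ==> ((!(3*acc + k + lim >= 19)) && k < -2 && k + lim > -11 && 3*acc <= 17)) && ((!(3*acc + k + lim >= 19)) ==> (k < -2 && k + lim > -11 && 3*acc <= 17)))) && ((!(3*acc + k + lim >= 19)) ==> (k < -2 && k + lim > -11 && 3*acc <= 17)))) && ((!(2*acc + k + 2*lim >= 15)) ==> (k < -2 && acc + k > -7 && 3*acc <= 17)).
Check whether (k + 2*lim >= 21 ==> ((k + lim >= 28 ==> ((k + lim >= 28 ==> ((!(k + lim >= 28)) && k < -2 && k + lim > -11)) && ((!(k + lim >= 28)) ==> (k < -2 && k + lim > -11)))) && ((!(k + lim >= 28)) ==> (k < -2 && k + lim > -11)))) && ((!(k + 2*lim >= 21)) ==> (k < -2 && k > -4)) && acc == -4 implies it.
Countermodel: at the initial state acc = -4, k = -3, lim = 0, the precondition holds but the weakest precondition fails.
Answer: invalid


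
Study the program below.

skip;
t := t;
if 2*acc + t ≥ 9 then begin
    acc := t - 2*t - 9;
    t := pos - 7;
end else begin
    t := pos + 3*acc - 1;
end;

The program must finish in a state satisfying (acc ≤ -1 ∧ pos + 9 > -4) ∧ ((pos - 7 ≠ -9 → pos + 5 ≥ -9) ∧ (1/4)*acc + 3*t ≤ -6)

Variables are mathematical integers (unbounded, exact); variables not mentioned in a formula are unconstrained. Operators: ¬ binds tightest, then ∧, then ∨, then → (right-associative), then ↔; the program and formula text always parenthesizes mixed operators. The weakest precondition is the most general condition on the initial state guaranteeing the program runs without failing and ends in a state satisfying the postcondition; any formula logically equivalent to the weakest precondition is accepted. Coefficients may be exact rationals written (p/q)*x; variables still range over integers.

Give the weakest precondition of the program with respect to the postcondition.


Working backward. After the program, the postcondition (acc ≤ -1 ∧ pos + 9 > -4) ∧ ((pos - 7 ≠ -9 → pos + 5 ≥ -9) ∧ (1/4)*acc + 3*t ≤ -6) must hold; in canonical form it is acc ≤ -1 ∧ pos > -13 ∧ (pos ≠ -2 → pos ≥ -14) ∧ (1/4)*acc + 3*t ≤ -6.
Then branch requires t ≥ -8 ∧ pos > -13 ∧ (pos ≠ -2 → pos ≥ -14) ∧ 3*pos ≤ (1/4)*t + 69/4; else branch requires acc ≤ -1 ∧ pos > -13 ∧ (pos ≠ -2 → pos ≥ -14) ∧ (37/4)*acc + 3*pos ≤ -3.
Before the if: (2*acc + t ≥ 9 → (t ≥ -8 ∧ pos > -13 ∧ (pos ≠ -2 → pos ≥ -14) ∧ 3*pos ≤ (1/4)*t + 69/4)) ∧ ((¬(2*acc + t ≥ 9)) → (acc ≤ -1 ∧ pos > -13 ∧ (pos ≠ -2 → pos ≥ -14) ∧ (37/4)*acc + 3*pos ≤ -3))
Before t := t: (2*acc + t ≥ 9 → (t ≥ -8 ∧ pos > -13 ∧ (pos ≠ -2 → pos ≥ -14) ∧ 3*pos ≤ (1/4)*t + 69/4)) ∧ ((¬(2*acc + t ≥ 9)) → (acc ≤ -1 ∧ pos > -13 ∧ (pos ≠ -2 → pos ≥ -14) ∧ (37/4)*acc + 3*pos ≤ -3))
Before skip: (2*acc + t ≥ 9 → (t ≥ -8 ∧ pos > -13 ∧ (pos ≠ -2 → pos ≥ -14) ∧ 3*pos ≤ (1/4)*t + 69/4)) ∧ ((¬(2*acc + t ≥ 9)) → (acc ≤ -1 ∧ pos > -13 ∧ (pos ≠ -2 → pos ≥ -14) ∧ (37/4)*acc + 3*pos ≤ -3))
Answer: WP = (2*acc + t ≥ 9 → (t ≥ -8 ∧ pos > -13 ∧ (pos ≠ -2 → pos ≥ -14) ∧ 3*pos ≤ (1/4)*t + 69/4)) ∧ ((¬(2*acc + t ≥ 9)) → (acc ≤ -1 ∧ pos > -13 ∧ (pos ≠ -2 → pos ≥ -14) ∧ (37/4)*acc + 3*pos ≤ -3))


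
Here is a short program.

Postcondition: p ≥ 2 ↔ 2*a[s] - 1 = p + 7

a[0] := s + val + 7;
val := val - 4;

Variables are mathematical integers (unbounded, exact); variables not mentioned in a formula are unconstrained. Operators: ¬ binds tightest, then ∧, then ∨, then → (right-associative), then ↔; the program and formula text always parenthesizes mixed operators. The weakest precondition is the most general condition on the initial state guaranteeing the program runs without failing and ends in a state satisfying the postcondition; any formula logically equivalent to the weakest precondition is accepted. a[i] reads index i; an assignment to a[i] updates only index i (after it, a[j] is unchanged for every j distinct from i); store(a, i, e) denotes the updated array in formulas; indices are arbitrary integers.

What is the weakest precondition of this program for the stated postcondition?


Working backward. After the program, the postcondition p ≥ 2 ↔ 2*a[s] - 1 = p + 7 must hold; in canonical form it is p ≥ 2 ↔ 2*a[s] = p + 8.
Before val := val - 4: p ≥ 2 ↔ 2*a[s] = p + 8
Before a[0] := s + val + 7: p ≥ 2 ↔ 2*store(a, 0, s + val + 7)[s] = p + 8
Answer: WP = p ≥ 2 ↔ 2*store(a, 0, s + val + 7)[s] = p + 8


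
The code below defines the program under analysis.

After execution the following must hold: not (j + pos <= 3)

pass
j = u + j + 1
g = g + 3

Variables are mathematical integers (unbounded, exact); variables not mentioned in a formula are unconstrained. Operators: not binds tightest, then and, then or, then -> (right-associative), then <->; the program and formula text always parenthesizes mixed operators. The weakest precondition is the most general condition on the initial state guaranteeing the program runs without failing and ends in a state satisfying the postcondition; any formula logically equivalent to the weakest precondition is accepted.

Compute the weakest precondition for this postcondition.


Working backward. After the program, not (j + pos <= 3) must hold.
Before g := g + 3: not (j + pos <= 3)
Before j := u + j + 1: not (j + pos + u <= 2)
Before skip: not (j + pos + u <= 2)
Answer: WP = not (j + pos + u <= 2)


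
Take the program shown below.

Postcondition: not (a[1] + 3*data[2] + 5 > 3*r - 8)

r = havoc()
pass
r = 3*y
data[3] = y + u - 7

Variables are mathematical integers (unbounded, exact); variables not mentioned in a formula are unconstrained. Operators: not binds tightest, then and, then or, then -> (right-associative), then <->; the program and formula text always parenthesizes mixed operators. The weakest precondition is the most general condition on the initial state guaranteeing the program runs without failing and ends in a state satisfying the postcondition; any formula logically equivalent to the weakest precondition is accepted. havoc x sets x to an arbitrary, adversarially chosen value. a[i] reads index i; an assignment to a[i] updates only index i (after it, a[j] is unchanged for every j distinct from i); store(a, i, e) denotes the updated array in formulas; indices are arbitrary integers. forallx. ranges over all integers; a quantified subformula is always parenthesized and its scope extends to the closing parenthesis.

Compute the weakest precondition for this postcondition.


Working backward. After the program, the postcondition not (a[1] + 3*data[2] + 5 > 3*r - 8) must hold; in canonical form it is not (a[1] + 3*data[2] > 3*r - 13).
Before data[3] := y + u - 7: not (a[1] + 3*data[2] > 3*r - 13)
Before r := 3*y: not (a[1] + 3*data[2] > 9*y - 13)
Before skip: not (a[1] + 3*data[2] > 9*y - 13)
Before havoc r: not (a[1] + 3*data[2] > 9*y - 13)
Answer: WP = not (a[1] + 3*data[2] > 9*y - 13)


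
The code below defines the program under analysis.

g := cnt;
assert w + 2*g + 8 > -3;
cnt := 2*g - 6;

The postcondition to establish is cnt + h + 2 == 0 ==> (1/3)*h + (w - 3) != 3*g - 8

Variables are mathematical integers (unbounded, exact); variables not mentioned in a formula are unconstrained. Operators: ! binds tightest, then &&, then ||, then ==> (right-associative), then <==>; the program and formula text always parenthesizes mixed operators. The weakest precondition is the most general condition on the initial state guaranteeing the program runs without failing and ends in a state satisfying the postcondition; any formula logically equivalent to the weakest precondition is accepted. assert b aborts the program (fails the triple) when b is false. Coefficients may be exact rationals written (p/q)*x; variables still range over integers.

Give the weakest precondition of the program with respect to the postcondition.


Working backward. After the program, the postcondition cnt + h + 2 == 0 ==> (1/3)*h + (w - 3) != 3*g - 8 must hold; in canonical form it is cnt + h == -2 ==> (1/3)*h + w != 3*g - 5.
Before cnt := 2*g - 6: 2*g + h == 4 ==> (1/3)*h + w != 3*g - 5
Before assert w + 2*g + 8 > -3: 2*g + w > -11 && (2*g + h == 4 ==> (1/3)*h + w != 3*g - 5)
Before g := cnt: 2*cnt + w > -11 && (2*cnt + h == 4 ==> (1/3)*h + w != 3*cnt - 5)
Answer: WP = 2*cnt + w > -11 && (2*cnt + h == 4 ==> (1/3)*h + w != 3*cnt - 5)
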